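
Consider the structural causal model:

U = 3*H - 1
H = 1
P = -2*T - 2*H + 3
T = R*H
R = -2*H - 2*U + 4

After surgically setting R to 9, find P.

do(R=9) replaces the equation R = -2*H - 2*U + 4 with the constant R = 9.
T = R*H  [with R=9, H=1]  = 9
P = -2*T - 2*H + 3  [with T=9, H=1]  = -17

-17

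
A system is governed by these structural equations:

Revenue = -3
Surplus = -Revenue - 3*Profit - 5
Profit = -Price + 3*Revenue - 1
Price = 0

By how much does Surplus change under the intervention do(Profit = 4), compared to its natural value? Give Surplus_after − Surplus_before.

-42

The intervention breaks the incoming arrows to Profit: Profit = -Price + 3*Revenue - 1 no longer applies, and Profit = 4.
Surplus = -Revenue - 3*Profit - 5  [with Revenue=-3, Profit=4]  = -14
Without intervention: Profit = -Price + 3*Revenue - 1  [with Price=0, Revenue=-3]  = -10; Surplus = -Revenue - 3*Profit - 5  [with Revenue=-3, Profit=-10]  = 28.
Change = -14 − 28 = -42.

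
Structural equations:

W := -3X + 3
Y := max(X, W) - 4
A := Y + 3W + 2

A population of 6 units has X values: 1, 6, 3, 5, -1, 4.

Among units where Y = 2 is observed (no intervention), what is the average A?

Conditioning on Y=2 selects the 2 unit(s) with X ∈ {6, -1}. Their A values: -41, 22. Mean = -9.5.

-9.5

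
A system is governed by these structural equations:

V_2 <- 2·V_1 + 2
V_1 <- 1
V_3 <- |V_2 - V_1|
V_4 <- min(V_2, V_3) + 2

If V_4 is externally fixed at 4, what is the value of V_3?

Under do(V_4=4), the mechanism V_4 <- min(V_2, V_3) + 2 is discarded; V_4 is fixed at 4.
Since V_3 is not a descendant of the intervened variable, it is unaffected.
V_2 = 2·V_1 + 2  [with V_1=1]  = 4
V_3 = |V_2 - V_1|  [with V_2=4, V_1=1]  = 3

3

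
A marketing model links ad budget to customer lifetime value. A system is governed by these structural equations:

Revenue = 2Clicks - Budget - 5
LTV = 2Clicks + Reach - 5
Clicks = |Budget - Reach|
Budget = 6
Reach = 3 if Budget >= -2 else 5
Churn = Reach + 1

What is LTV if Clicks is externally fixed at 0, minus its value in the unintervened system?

The intervention breaks the incoming arrows to Clicks: Clicks = |Budget - Reach| no longer applies, and Clicks = 0.
Reach = 3 if Budget >= -2 else 5  [with Budget=6]  = 3
LTV = 2Clicks + Reach - 5  [with Clicks=0, Reach=3]  = -2
Without intervention: Reach = 3 if Budget >= -2 else 5  [with Budget=6]  = 3; Clicks = |Budget - Reach|  [with Budget=6, Reach=3]  = 3; LTV = 2Clicks + Reach - 5  [with Clicks=3, Reach=3]  = 4.
Change = -2 − 4 = -6.

-6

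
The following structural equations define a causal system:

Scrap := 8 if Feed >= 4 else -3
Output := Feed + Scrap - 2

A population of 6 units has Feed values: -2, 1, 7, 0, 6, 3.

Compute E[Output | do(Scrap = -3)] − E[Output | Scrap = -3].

2

do(Scrap=-3) breaks Scrap's dependence on Feed. With Scrap=-3 fixed, Output across the units is -7, -4, 2, -5, 1, -2, mean -2.5.
Conditioning on Scrap=-3 selects the 4 unit(s) with Feed ∈ {-2, 1, 0, 3}. Their Output values: -7, -4, -5, -2. Mean = -4.5.
Difference = -2.5 − (-4.5) = 2.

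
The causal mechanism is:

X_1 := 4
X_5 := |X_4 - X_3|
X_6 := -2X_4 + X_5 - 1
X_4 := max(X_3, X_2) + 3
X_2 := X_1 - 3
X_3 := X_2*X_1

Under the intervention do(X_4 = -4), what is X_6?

Under do(X_4=-4), the mechanism X_4 := max(X_3, X_2) + 3 is discarded; X_4 is fixed at -4.
X_2 = X_1 - 3  [with X_1=4]  = 1
X_3 = X_2*X_1  [with X_2=1, X_1=4]  = 4
X_5 = |X_4 - X_3|  [with X_4=-4, X_3=4]  = 8
X_6 = -2X_4 + X_5 - 1  [with X_4=-4, X_5=8]  = 15

15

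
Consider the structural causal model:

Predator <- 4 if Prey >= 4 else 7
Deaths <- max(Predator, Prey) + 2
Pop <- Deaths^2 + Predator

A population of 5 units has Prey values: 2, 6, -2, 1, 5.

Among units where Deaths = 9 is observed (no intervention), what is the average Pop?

88

E[Pop|Deaths=9] averages over only the 3 units with Deaths=9 (Prey = 2, -2, 1): Pop = 88, 88, 88, mean 88.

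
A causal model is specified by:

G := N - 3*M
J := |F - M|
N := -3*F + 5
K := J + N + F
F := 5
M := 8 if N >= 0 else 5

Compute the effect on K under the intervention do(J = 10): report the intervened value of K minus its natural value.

10

Intervening sets J = 10 and removes its equation (J := |F - M|).
N = -3*F + 5  [with F=5]  = -10
K = J + N + F  [with J=10, N=-10, F=5]  = 5
Without intervention: N = -3*F + 5  [with F=5]  = -10; M = 8 if N >= 0 else 5  [with N=-10]  = 5; J = |F - M|  [with F=5, M=5]  = 0; K = J + N + F  [with J=0, N=-10, F=5]  = -5.
Change = 5 − (-5) = 10.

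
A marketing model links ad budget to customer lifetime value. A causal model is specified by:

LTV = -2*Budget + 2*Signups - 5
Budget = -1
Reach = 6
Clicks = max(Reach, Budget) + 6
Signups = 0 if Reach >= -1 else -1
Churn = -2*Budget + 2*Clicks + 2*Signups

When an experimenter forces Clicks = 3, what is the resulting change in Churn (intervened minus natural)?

do(Clicks=3) replaces the equation Clicks = max(Reach, Budget) + 6 with the constant Clicks = 3.
Signups = 0 if Reach >= -1 else -1  [with Reach=6]  = 0
Churn = -2*Budget + 2*Clicks + 2*Signups  [with Budget=-1, Clicks=3, Signups=0]  = 8
Without intervention: Clicks = max(Reach, Budget) + 6  [with Reach=6, Budget=-1]  = 12; Signups = 0 if Reach >= -1 else -1  [with Reach=6]  = 0; Churn = -2*Budget + 2*Clicks + 2*Signups  [with Budget=-1, Clicks=12, Signups=0]  = 26.
Change = 8 − 26 = -18.

-18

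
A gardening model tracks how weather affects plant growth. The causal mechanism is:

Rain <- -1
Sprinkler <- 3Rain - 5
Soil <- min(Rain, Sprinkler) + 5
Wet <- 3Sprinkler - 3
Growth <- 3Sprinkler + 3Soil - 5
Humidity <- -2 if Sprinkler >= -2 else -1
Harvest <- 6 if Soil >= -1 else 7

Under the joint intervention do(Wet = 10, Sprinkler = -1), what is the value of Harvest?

6

Under do(Wet = 10, Sprinkler = -1), each intervened variable's structural equation is replaced by its fixed value.
Soil = min(Rain, Sprinkler) + 5  [with Rain=-1, Sprinkler=-1]  = 4
Harvest = 6 if Soil >= -1 else 7  [with Soil=4]  = 6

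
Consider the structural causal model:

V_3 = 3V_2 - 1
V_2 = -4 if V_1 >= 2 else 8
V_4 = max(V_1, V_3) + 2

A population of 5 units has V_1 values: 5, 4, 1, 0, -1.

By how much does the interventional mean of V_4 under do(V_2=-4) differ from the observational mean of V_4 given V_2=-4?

-2.7

Under do(V_2=-4), V_2's equation is replaced by V_2=-4 for every unit. Per-unit V_4: 7, 6, 3, 2, 1. Mean = 3.8.
Observing V_2=-4 restricts to units where V_2's equation naturally yields -4: V_1 ∈ {5, 4}. In that subpopulation V_4 = 7, 6, mean 6.5.
Difference = 3.8 − 6.5 = -2.7.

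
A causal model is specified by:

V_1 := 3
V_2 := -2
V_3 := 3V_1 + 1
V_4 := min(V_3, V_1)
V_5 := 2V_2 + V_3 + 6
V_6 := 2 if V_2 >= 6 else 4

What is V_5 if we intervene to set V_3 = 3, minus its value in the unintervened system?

-7

do(V_3=3) replaces the equation V_3 := 3V_1 + 1 with the constant V_3 = 3.
V_5 = 2V_2 + V_3 + 6  [with V_2=-2, V_3=3]  = 5
Without intervention: V_3 = 3V_1 + 1  [with V_1=3]  = 10; V_5 = 2V_2 + V_3 + 6  [with V_2=-2, V_3=10]  = 12.
Change = 5 − 12 = -7.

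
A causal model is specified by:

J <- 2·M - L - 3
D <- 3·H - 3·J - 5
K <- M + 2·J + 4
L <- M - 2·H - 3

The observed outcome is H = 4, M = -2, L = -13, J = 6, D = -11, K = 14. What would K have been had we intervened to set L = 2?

-16

The intervention breaks the incoming arrows to L: L <- M - 2·H - 3 no longer applies, and L = 2.
J = 2·M - L - 3  [with M=-2, L=2]  = -9
K = M + 2·J + 4  [with M=-2, J=-9]  = -16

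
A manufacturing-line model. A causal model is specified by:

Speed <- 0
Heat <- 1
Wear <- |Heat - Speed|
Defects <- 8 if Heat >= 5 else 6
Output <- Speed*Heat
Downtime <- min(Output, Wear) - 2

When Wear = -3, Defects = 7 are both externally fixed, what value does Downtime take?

Setting Wear = -3, Defects = 7 by intervention discards those variables' equations.
Output = Speed*Heat  [with Speed=0, Heat=1]  = 0
Downtime = min(Output, Wear) - 2  [with Output=0, Wear=-3]  = -5

-5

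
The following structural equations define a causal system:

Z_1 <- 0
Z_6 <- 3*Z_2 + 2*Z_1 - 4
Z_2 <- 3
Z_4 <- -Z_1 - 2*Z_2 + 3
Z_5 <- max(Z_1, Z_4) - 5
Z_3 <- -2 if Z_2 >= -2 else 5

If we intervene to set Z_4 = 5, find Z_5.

0

Intervening sets Z_4 = 5 and removes its equation (Z_4 <- -Z_1 - 2*Z_2 + 3).
Z_5 = max(Z_1, Z_4) - 5  [with Z_1=0, Z_4=5]  = 0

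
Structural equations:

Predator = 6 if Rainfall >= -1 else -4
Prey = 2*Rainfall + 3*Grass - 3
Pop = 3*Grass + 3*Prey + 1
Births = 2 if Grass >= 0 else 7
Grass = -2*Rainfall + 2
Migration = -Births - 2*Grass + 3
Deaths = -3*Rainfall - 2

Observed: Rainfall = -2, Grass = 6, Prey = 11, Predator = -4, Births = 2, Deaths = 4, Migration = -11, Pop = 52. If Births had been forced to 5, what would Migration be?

Under do(Births=5), the mechanism Births = 2 if Grass >= 0 else 7 is discarded; Births is fixed at 5.
Grass = -2*Rainfall + 2  [with Rainfall=-2]  = 6
Migration = -Births - 2*Grass + 3  [with Births=5, Grass=6]  = -14

-14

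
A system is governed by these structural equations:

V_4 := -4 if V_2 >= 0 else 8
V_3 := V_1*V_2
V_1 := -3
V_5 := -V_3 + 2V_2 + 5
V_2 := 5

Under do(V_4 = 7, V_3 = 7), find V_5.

8

The joint intervention fixes V_4 = 7, V_3 = 7, removing each variable's own equation.
V_5 = -V_3 + 2V_2 + 5  [with V_3=7, V_2=5]  = 8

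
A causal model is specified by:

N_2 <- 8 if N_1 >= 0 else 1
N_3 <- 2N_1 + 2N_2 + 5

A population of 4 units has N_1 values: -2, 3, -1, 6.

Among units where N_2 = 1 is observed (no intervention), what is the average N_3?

4

Conditioning on N_2=1 selects the 2 unit(s) with N_1 ∈ {-2, -1}. Their N_3 values: 3, 5. Mean = 4.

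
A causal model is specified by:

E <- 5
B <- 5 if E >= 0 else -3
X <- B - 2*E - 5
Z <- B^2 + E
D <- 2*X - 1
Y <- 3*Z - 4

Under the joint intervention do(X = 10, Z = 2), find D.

Setting X = 10, Z = 2 by intervention discards those variables' equations.
D = 2*X - 1  [with X=10]  = 19

19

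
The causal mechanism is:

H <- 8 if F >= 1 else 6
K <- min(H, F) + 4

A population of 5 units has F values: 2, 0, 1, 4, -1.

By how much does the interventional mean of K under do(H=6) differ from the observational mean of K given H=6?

Under do(H=6), H's equation is replaced by H=6 for every unit. Per-unit K: 6, 4, 5, 8, 3. Mean = 5.2.
Conditioning on H=6 selects the 2 unit(s) with F ∈ {0, -1}. Their K values: 4, 3. Mean = 3.5.
Difference = 5.2 − 3.5 = 1.7.

1.7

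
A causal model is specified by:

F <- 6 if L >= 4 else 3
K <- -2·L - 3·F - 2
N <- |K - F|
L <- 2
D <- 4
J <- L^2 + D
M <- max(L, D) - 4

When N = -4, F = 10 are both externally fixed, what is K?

-36

Setting N = -4, F = 10 by intervention discards those variables' equations.
K = -2·L - 3·F - 2  [with L=2, F=10]  = -36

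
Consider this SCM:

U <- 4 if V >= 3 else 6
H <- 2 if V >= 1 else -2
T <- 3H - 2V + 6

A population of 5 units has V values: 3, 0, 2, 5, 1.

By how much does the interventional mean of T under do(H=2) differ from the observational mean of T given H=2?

1.1

The intervention sets H=2 in all 5 units regardless of V. Recomputing T per unit gives 6, 12, 8, 2, 10; average 7.6.
E[T|H=2] averages over only the 4 units with H=2 (V = 3, 2, 5, 1): T = 6, 8, 2, 10, mean 6.5.
Difference = 7.6 − 6.5 = 1.1.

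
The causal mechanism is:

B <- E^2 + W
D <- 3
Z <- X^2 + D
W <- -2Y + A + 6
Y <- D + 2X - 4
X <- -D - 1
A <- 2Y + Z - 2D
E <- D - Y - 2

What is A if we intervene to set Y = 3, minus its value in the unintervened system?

do(Y=3) replaces the equation Y <- D + 2X - 4 with the constant Y = 3.
X = -D - 1  [with D=3]  = -4
Z = X^2 + D  [with X=-4, D=3]  = 19
A = 2Y + Z - 2D  [with Y=3, Z=19, D=3]  = 19
Without intervention: X = -D - 1  [with D=3]  = -4; Y = D + 2X - 4  [with D=3, X=-4]  = -9; Z = X^2 + D  [with X=-4, D=3]  = 19; A = 2Y + Z - 2D  [with Y=-9, Z=19, D=3]  = -5.
Change = 19 − (-5) = 24.

24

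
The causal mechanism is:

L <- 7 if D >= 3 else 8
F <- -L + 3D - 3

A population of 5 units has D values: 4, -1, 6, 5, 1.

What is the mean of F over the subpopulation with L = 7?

Conditioning on L=7 selects the 3 unit(s) with D ∈ {4, 6, 5}. Their F values: 2, 8, 5. Mean = 5.

5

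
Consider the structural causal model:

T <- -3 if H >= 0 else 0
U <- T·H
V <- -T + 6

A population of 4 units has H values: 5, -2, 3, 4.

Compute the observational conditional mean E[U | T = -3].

Conditioning on T=-3 selects the 3 unit(s) with H ∈ {5, 3, 4}. Their U values: -15, -9, -12. Mean = -12.

-12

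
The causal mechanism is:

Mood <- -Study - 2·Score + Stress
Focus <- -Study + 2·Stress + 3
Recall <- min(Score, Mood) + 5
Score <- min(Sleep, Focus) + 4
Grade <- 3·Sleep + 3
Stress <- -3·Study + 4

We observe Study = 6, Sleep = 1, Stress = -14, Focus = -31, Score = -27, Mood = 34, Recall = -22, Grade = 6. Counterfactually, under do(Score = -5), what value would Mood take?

-10

The intervention breaks the incoming arrows to Score: Score <- min(Sleep, Focus) + 4 no longer applies, and Score = -5.
Stress = -3·Study + 4  [with Study=6]  = -14
Mood = -Study - 2·Score + Stress  [with Study=6, Score=-5, Stress=-14]  = -10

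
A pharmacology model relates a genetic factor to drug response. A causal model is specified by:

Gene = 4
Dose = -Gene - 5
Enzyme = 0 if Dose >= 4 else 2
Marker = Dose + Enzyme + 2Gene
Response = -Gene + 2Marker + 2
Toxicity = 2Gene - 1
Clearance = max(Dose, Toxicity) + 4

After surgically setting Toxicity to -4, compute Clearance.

0

Intervening sets Toxicity = -4 and removes its equation (Toxicity = 2Gene - 1).
Dose = -Gene - 5  [with Gene=4]  = -9
Clearance = max(Dose, Toxicity) + 4  [with Dose=-9, Toxicity=-4]  = 0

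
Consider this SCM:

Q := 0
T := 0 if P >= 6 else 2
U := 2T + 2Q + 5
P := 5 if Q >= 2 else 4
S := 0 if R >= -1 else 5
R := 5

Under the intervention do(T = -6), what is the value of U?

-7

Under do(T=-6), the mechanism T := 0 if P >= 6 else 2 is discarded; T is fixed at -6.
U = 2T + 2Q + 5  [with T=-6, Q=0]  = -7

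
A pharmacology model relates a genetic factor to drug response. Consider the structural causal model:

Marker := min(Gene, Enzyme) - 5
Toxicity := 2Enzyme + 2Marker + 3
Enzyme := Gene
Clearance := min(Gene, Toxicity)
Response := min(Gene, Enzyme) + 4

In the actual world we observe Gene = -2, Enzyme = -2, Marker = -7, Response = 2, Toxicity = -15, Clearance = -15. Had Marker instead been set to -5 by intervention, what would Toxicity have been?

do(Marker=-5) replaces the equation Marker := min(Gene, Enzyme) - 5 with the constant Marker = -5.
Enzyme = Gene  [with Gene=-2]  = -2
Toxicity = 2Enzyme + 2Marker + 3  [with Enzyme=-2, Marker=-5]  = -11

-11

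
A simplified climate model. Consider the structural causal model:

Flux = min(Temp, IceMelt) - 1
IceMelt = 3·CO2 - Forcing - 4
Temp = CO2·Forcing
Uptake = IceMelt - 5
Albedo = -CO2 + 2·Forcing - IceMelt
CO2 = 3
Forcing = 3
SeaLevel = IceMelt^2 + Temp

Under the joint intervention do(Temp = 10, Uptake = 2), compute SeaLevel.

Under do(Temp = 10, Uptake = 2), each intervened variable's structural equation is replaced by its fixed value.
IceMelt = 3·CO2 - Forcing - 4  [with CO2=3, Forcing=3]  = 2
SeaLevel = IceMelt^2 + Temp  [with IceMelt=2, Temp=10]  = 14

14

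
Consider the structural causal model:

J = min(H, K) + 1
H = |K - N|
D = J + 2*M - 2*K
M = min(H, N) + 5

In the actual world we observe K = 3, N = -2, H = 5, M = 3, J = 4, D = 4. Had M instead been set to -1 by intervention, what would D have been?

-4

Under do(M=-1), the mechanism M = min(H, N) + 5 is discarded; M is fixed at -1.
H = |K - N|  [with K=3, N=-2]  = 5
J = min(H, K) + 1  [with H=5, K=3]  = 4
D = J + 2*M - 2*K  [with J=4, M=-1, K=3]  = -4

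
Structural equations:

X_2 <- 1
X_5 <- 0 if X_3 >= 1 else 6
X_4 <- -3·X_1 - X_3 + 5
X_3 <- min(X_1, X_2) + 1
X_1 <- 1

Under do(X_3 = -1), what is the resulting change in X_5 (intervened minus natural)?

do(X_3=-1) replaces the equation X_3 <- min(X_1, X_2) + 1 with the constant X_3 = -1.
X_5 = 0 if X_3 >= 1 else 6  [with X_3=-1]  = 6
Without intervention: X_3 = min(X_1, X_2) + 1  [with X_1=1, X_2=1]  = 2; X_5 = 0 if X_3 >= 1 else 6  [with X_3=2]  = 0.
Change = 6 − 0 = 6.

6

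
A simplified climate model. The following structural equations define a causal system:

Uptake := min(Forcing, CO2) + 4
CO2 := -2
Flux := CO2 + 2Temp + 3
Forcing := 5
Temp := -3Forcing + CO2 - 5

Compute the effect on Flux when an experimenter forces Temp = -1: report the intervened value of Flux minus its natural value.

42

The intervention breaks the incoming arrows to Temp: Temp := -3Forcing + CO2 - 5 no longer applies, and Temp = -1.
Flux = CO2 + 2Temp + 3  [with CO2=-2, Temp=-1]  = -1
Without intervention: Temp = -3Forcing + CO2 - 5  [with Forcing=5, CO2=-2]  = -22; Flux = CO2 + 2Temp + 3  [with CO2=-2, Temp=-22]  = -43.
Change = -1 − (-43) = 42.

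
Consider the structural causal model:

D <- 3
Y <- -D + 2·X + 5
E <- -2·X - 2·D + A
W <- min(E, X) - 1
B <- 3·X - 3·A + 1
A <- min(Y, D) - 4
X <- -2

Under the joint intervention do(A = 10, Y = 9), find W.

The joint intervention fixes A = 10, Y = 9, removing each variable's own equation.
E = -2·X - 2·D + A  [with X=-2, D=3, A=10]  = 8
W = min(E, X) - 1  [with E=8, X=-2]  = -3

-3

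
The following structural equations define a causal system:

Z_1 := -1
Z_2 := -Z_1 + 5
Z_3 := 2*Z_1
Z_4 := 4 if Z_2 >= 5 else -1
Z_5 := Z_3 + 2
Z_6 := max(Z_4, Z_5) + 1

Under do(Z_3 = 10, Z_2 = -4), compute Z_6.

13

Setting Z_3 = 10, Z_2 = -4 by intervention discards those variables' equations.
Z_4 = 4 if Z_2 >= 5 else -1  [with Z_2=-4]  = -1
Z_5 = Z_3 + 2  [with Z_3=10]  = 12
Z_6 = max(Z_4, Z_5) + 1  [with Z_4=-1, Z_5=12]  = 13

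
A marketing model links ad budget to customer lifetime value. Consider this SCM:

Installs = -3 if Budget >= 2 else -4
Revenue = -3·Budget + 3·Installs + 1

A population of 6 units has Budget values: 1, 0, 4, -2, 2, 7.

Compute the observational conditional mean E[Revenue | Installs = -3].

-21

Conditioning on Installs=-3 selects the 3 unit(s) with Budget ∈ {4, 2, 7}. Their Revenue values: -20, -14, -29. Mean = -21.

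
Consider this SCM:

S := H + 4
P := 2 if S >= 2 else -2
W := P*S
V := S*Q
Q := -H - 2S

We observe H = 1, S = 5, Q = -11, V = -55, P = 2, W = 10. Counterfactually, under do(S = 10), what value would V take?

Under do(S=10), the mechanism S := H + 4 is discarded; S is fixed at 10.
Q = -H - 2S  [with H=1, S=10]  = -21
V = S*Q  [with S=10, Q=-21]  = -210

-210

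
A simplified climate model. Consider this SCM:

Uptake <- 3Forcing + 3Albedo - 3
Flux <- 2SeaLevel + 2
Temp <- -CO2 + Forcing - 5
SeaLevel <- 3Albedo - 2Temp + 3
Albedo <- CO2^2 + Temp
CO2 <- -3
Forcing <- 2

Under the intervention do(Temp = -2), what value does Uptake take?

24

The intervention breaks the incoming arrows to Temp: Temp <- -CO2 + Forcing - 5 no longer applies, and Temp = -2.
Albedo = CO2^2 + Temp  [with CO2=-3, Temp=-2]  = 7
Uptake = 3Forcing + 3Albedo - 3  [with Forcing=2, Albedo=7]  = 24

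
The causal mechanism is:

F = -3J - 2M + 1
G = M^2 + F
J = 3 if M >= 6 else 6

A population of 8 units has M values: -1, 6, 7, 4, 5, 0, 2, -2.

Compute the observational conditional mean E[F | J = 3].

-21

Observing J=3 restricts to units where J's equation naturally yields 3: M ∈ {6, 7}. In that subpopulation F = -20, -22, mean -21.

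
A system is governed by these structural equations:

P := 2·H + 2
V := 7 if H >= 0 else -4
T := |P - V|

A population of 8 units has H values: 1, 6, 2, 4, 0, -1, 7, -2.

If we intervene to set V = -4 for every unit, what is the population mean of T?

10.25

Under do(V=-4), V's equation is replaced by V=-4 for every unit. Per-unit T: 8, 18, 10, 14, 6, 4, 20, 2. Mean = 10.25.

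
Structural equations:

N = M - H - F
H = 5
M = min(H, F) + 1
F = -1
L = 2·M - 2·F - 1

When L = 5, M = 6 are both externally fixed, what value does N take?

Under do(L = 5, M = 6), each intervened variable's structural equation is replaced by its fixed value.
N = M - H - F  [with M=6, H=5, F=-1]  = 2

2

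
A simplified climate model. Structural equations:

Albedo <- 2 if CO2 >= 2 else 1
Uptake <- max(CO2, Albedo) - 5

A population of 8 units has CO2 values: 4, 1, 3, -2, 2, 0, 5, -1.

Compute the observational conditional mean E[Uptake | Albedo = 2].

E[Uptake|Albedo=2] averages over only the 4 units with Albedo=2 (CO2 = 4, 3, 2, 5): Uptake = -1, -2, -3, 0, mean -1.5.

-1.5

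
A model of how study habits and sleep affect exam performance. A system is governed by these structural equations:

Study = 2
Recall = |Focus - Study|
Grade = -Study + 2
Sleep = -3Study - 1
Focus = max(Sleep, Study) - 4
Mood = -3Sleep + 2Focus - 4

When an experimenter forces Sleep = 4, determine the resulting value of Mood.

-16

Under do(Sleep=4), the mechanism Sleep = -3Study - 1 is discarded; Sleep is fixed at 4.
Focus = max(Sleep, Study) - 4  [with Sleep=4, Study=2]  = 0
Mood = -3Sleep + 2Focus - 4  [with Sleep=4, Focus=0]  = -16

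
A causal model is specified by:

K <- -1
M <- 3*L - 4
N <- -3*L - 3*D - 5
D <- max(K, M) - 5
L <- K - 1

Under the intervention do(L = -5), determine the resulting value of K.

-1

Under do(L=-5), the mechanism L <- K - 1 is discarded; L is fixed at -5.
K is not downstream of the intervention, so its value is determined by the original equations.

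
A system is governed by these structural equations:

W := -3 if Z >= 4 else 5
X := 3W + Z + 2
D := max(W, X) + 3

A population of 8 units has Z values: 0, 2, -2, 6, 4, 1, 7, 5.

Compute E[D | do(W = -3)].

Every unit gets W=-3 under the intervention. D values become 0, 0, 0, 2, 0, 0, 3, 1; E[D|do(W=-3)] = 0.75.

0.75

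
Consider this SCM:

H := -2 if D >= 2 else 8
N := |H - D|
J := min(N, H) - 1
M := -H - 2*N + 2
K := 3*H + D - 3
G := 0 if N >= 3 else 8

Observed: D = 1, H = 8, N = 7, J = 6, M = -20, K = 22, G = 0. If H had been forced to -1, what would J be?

-2

Under do(H=-1), the mechanism H := -2 if D >= 2 else 8 is discarded; H is fixed at -1.
N = |H - D|  [with H=-1, D=1]  = 2
J = min(N, H) - 1  [with N=2, H=-1]  = -2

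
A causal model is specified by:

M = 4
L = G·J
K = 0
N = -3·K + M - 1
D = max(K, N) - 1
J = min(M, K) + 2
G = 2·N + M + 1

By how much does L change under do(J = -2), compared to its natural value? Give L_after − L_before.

-44

The intervention breaks the incoming arrows to J: J = min(M, K) + 2 no longer applies, and J = -2.
N = -3·K + M - 1  [with K=0, M=4]  = 3
G = 2·N + M + 1  [with N=3, M=4]  = 11
L = G·J  [with G=11, J=-2]  = -22
Without intervention: N = -3·K + M - 1  [with K=0, M=4]  = 3; G = 2·N + M + 1  [with N=3, M=4]  = 11; J = min(M, K) + 2  [with M=4, K=0]  = 2; L = G·J  [with G=11, J=2]  = 22.
Change = -22 − 22 = -44.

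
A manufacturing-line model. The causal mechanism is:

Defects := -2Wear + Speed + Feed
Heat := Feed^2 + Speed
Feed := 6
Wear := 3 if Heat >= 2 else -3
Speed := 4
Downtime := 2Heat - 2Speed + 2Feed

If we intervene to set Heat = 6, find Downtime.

The intervention breaks the incoming arrows to Heat: Heat := Feed^2 + Speed no longer applies, and Heat = 6.
Downtime = 2Heat - 2Speed + 2Feed  [with Heat=6, Speed=4, Feed=6]  = 16

16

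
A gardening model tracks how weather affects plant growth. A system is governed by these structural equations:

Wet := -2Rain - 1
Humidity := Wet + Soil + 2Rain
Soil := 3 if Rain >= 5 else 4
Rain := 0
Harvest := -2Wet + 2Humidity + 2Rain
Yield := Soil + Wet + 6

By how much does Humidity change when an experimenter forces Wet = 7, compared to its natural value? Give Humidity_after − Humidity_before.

8

The intervention breaks the incoming arrows to Wet: Wet := -2Rain - 1 no longer applies, and Wet = 7.
Soil = 3 if Rain >= 5 else 4  [with Rain=0]  = 4
Humidity = Wet + Soil + 2Rain  [with Wet=7, Soil=4, Rain=0]  = 11
Without intervention: Soil = 3 if Rain >= 5 else 4  [with Rain=0]  = 4; Wet = -2Rain - 1  [with Rain=0]  = -1; Humidity = Wet + Soil + 2Rain  [with Wet=-1, Soil=4, Rain=0]  = 3.
Change = 11 − 3 = 8.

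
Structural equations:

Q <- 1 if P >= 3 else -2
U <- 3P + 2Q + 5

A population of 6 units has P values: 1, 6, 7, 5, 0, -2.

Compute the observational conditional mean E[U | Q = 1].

Observing Q=1 restricts to units where Q's equation naturally yields 1: P ∈ {6, 7, 5}. In that subpopulation U = 25, 28, 22, mean 25.

25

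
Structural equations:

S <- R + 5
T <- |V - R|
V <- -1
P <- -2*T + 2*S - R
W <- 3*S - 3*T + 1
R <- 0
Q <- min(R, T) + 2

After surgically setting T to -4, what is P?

18

The intervention breaks the incoming arrows to T: T <- |V - R| no longer applies, and T = -4.
S = R + 5  [with R=0]  = 5
P = -2*T + 2*S - R  [with T=-4, S=5, R=0]  = 18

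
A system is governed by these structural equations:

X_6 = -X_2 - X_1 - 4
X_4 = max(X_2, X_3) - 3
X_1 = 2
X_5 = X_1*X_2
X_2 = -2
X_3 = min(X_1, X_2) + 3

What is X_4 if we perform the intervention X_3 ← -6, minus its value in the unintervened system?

The intervention breaks the incoming arrows to X_3: X_3 = min(X_1, X_2) + 3 no longer applies, and X_3 = -6.
X_4 = max(X_2, X_3) - 3  [with X_2=-2, X_3=-6]  = -5
Without intervention: X_3 = min(X_1, X_2) + 3  [with X_1=2, X_2=-2]  = 1; X_4 = max(X_2, X_3) - 3  [with X_2=-2, X_3=1]  = -2.
Change = -5 − (-2) = -3.

-3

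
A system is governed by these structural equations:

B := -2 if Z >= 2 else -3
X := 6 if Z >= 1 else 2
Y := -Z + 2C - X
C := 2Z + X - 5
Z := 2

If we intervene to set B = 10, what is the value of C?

The intervention breaks the incoming arrows to B: B := -2 if Z >= 2 else -3 no longer applies, and B = 10.
C is not downstream of the intervention, so its value is determined by the original equations.
X = 6 if Z >= 1 else 2  [with Z=2]  = 6
C = 2Z + X - 5  [with Z=2, X=6]  = 5

5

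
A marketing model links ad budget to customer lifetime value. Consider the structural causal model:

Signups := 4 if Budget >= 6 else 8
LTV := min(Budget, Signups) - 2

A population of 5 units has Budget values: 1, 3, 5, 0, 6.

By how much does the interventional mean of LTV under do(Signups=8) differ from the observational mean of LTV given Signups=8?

The intervention sets Signups=8 in all 5 units regardless of Budget. Recomputing LTV per unit gives -1, 1, 3, -2, 4; average 1.
Conditioning on Signups=8 selects the 4 unit(s) with Budget ∈ {1, 3, 5, 0}. Their LTV values: -1, 1, 3, -2. Mean = 0.25.
Difference = 1 − 0.25 = 0.75.

0.75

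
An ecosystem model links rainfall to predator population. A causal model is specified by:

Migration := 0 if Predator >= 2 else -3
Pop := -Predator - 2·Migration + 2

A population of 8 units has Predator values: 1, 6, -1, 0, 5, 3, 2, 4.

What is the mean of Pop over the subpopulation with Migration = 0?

E[Pop|Migration=0] averages over only the 5 units with Migration=0 (Predator = 6, 5, 3, 2, 4): Pop = -4, -3, -1, 0, -2, mean -2.

-2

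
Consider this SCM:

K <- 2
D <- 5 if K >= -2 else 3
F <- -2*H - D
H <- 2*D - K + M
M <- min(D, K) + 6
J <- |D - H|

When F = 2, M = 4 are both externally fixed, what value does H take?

12

Under do(F = 2, M = 4), each intervened variable's structural equation is replaced by its fixed value.
D = 5 if K >= -2 else 3  [with K=2]  = 5
H = 2*D - K + M  [with D=5, K=2, M=4]  = 12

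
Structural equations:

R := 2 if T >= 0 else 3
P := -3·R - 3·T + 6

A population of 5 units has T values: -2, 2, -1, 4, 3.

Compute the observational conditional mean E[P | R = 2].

-9

E[P|R=2] averages over only the 3 units with R=2 (T = 2, 4, 3): P = -6, -12, -9, mean -9.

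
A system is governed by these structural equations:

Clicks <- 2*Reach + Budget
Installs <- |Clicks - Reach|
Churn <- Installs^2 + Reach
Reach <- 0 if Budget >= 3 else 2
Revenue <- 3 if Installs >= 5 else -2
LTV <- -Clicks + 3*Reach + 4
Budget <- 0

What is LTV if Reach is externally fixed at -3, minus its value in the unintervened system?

-5

Under do(Reach=-3), the mechanism Reach <- 0 if Budget >= 3 else 2 is discarded; Reach is fixed at -3.
Clicks = 2*Reach + Budget  [with Reach=-3, Budget=0]  = -6
LTV = -Clicks + 3*Reach + 4  [with Clicks=-6, Reach=-3]  = 1
Without intervention: Reach = 0 if Budget >= 3 else 2  [with Budget=0]  = 2; Clicks = 2*Reach + Budget  [with Reach=2, Budget=0]  = 4; LTV = -Clicks + 3*Reach + 4  [with Clicks=4, Reach=2]  = 6.
Change = 1 − 6 = -5.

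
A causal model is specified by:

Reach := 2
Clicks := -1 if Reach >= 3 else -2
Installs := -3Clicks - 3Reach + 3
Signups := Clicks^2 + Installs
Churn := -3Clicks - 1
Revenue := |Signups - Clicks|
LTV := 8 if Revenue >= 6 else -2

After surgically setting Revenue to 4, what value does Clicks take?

-2

do(Revenue=4) replaces the equation Revenue := |Signups - Clicks| with the constant Revenue = 4.
Clicks is not downstream of the intervention, so its value is determined by the original equations.
Clicks = -1 if Reach >= 3 else -2  [with Reach=2]  = -2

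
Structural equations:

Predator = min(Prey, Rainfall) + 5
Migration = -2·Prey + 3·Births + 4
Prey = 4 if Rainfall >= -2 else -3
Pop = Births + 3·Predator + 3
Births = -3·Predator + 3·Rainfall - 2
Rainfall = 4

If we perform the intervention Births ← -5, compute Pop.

25

Under do(Births=-5), the mechanism Births = -3·Predator + 3·Rainfall - 2 is discarded; Births is fixed at -5.
Prey = 4 if Rainfall >= -2 else -3  [with Rainfall=4]  = 4
Predator = min(Prey, Rainfall) + 5  [with Prey=4, Rainfall=4]  = 9
Pop = Births + 3·Predator + 3  [with Births=-5, Predator=9]  = 25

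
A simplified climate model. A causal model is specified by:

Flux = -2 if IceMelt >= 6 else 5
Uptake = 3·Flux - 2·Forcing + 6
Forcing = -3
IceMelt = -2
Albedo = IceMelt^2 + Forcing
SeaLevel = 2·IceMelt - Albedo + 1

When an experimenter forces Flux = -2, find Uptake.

6

The intervention breaks the incoming arrows to Flux: Flux = -2 if IceMelt >= 6 else 5 no longer applies, and Flux = -2.
Uptake = 3·Flux - 2·Forcing + 6  [with Flux=-2, Forcing=-3]  = 6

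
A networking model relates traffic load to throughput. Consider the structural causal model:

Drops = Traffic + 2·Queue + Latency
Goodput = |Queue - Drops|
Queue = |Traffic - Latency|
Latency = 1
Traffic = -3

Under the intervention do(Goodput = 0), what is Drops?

The intervention breaks the incoming arrows to Goodput: Goodput = |Queue - Drops| no longer applies, and Goodput = 0.
Since Drops is not a descendant of the intervened variable, it is unaffected.
Queue = |Traffic - Latency|  [with Traffic=-3, Latency=1]  = 4
Drops = Traffic + 2·Queue + Latency  [with Traffic=-3, Queue=4, Latency=1]  = 6

6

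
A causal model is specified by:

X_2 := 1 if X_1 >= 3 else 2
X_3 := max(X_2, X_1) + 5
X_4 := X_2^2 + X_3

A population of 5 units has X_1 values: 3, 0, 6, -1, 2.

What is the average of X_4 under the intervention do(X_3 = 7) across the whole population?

The intervention sets X_3=7 in all 5 units regardless of X_1. Recomputing X_4 per unit gives 8, 11, 8, 11, 11; average 9.8.

9.8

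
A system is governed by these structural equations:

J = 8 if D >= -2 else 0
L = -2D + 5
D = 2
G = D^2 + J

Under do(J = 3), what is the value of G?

7

The intervention breaks the incoming arrows to J: J = 8 if D >= -2 else 0 no longer applies, and J = 3.
G = D^2 + J  [with D=2, J=3]  = 7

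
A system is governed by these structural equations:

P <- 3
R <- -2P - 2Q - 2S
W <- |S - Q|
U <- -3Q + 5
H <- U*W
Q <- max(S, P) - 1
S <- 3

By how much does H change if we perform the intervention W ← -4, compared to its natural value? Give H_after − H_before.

Under do(W=-4), the mechanism W <- |S - Q| is discarded; W is fixed at -4.
Q = max(S, P) - 1  [with S=3, P=3]  = 2
U = -3Q + 5  [with Q=2]  = -1
H = U*W  [with U=-1, W=-4]  = 4
Without intervention: Q = max(S, P) - 1  [with S=3, P=3]  = 2; U = -3Q + 5  [with Q=2]  = -1; W = |S - Q|  [with S=3, Q=2]  = 1; H = U*W  [with U=-1, W=1]  = -1.
Change = 4 − (-1) = 5.

5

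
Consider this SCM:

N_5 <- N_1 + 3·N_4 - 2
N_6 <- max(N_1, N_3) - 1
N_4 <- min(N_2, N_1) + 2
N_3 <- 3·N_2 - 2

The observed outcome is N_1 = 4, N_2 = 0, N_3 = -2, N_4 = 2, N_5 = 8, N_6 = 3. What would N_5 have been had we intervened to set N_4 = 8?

26

Intervening sets N_4 = 8 and removes its equation (N_4 <- min(N_2, N_1) + 2).
N_5 = N_1 + 3·N_4 - 2  [with N_1=4, N_4=8]  = 26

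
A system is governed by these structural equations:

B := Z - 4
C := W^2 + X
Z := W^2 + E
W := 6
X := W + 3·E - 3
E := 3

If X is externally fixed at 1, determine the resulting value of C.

The intervention breaks the incoming arrows to X: X := W + 3·E - 3 no longer applies, and X = 1.
C = W^2 + X  [with W=6, X=1]  = 37

37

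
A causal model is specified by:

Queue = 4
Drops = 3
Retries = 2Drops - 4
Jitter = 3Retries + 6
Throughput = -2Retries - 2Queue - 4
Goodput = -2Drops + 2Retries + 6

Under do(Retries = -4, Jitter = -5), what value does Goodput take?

-8

Setting Retries = -4, Jitter = -5 by intervention discards those variables' equations.
Goodput = -2Drops + 2Retries + 6  [with Drops=3, Retries=-4]  = -8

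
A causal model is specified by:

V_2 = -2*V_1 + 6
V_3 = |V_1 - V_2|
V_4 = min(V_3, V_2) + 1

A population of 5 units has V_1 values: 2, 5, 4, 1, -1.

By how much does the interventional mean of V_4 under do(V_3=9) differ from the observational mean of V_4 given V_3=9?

-0.4

The intervention sets V_3=9 in all 5 units regardless of V_1. Recomputing V_4 per unit gives 3, -3, -1, 5, 9; average 2.6.
Conditioning on V_3=9 selects the 2 unit(s) with V_1 ∈ {5, -1}. Their V_4 values: -3, 9. Mean = 3.
Difference = 2.6 − 3 = -0.4.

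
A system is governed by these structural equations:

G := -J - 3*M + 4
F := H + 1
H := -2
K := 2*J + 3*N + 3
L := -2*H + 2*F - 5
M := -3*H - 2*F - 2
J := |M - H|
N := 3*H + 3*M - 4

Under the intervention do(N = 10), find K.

Under do(N=10), the mechanism N := 3*H + 3*M - 4 is discarded; N is fixed at 10.
F = H + 1  [with H=-2]  = -1
M = -3*H - 2*F - 2  [with H=-2, F=-1]  = 6
J = |M - H|  [with M=6, H=-2]  = 8
K = 2*J + 3*N + 3  [with J=8, N=10]  = 49

49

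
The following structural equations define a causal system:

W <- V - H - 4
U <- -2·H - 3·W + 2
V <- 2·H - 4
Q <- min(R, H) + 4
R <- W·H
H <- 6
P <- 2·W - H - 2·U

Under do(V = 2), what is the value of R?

do(V=2) replaces the equation V <- 2·H - 4 with the constant V = 2.
W = V - H - 4  [with V=2, H=6]  = -8
R = W·H  [with W=-8, H=6]  = -48

-48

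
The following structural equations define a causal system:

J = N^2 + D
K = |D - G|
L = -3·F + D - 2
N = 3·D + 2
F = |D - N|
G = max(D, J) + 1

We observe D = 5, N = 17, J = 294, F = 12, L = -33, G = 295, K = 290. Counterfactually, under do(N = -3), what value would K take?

10

Under do(N=-3), the mechanism N = 3·D + 2 is discarded; N is fixed at -3.
J = N^2 + D  [with N=-3, D=5]  = 14
G = max(D, J) + 1  [with D=5, J=14]  = 15
K = |D - G|  [with D=5, G=15]  = 10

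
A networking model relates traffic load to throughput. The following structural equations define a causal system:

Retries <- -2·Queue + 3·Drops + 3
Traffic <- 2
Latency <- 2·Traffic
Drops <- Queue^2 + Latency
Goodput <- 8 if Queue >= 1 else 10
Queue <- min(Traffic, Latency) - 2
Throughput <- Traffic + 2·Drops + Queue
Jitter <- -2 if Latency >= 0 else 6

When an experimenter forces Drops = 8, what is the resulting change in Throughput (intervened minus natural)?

The intervention breaks the incoming arrows to Drops: Drops <- Queue^2 + Latency no longer applies, and Drops = 8.
Latency = 2·Traffic  [with Traffic=2]  = 4
Queue = min(Traffic, Latency) - 2  [with Traffic=2, Latency=4]  = 0
Throughput = Traffic + 2·Drops + Queue  [with Traffic=2, Drops=8, Queue=0]  = 18
Without intervention: Latency = 2·Traffic  [with Traffic=2]  = 4; Queue = min(Traffic, Latency) - 2  [with Traffic=2, Latency=4]  = 0; Drops = Queue^2 + Latency  [with Queue=0, Latency=4]  = 4; Throughput = Traffic + 2·Drops + Queue  [with Traffic=2, Drops=4, Queue=0]  = 10.
Change = 18 − 10 = 8.

8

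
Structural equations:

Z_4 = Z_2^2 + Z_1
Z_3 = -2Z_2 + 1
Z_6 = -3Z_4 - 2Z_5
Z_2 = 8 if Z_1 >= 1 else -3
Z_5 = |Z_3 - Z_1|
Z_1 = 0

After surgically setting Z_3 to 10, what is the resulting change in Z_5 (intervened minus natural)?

3

do(Z_3=10) replaces the equation Z_3 = -2Z_2 + 1 with the constant Z_3 = 10.
Z_5 = |Z_3 - Z_1|  [with Z_3=10, Z_1=0]  = 10
Without intervention: Z_2 = 8 if Z_1 >= 1 else -3  [with Z_1=0]  = -3; Z_3 = -2Z_2 + 1  [with Z_2=-3]  = 7; Z_5 = |Z_3 - Z_1|  [with Z_3=7, Z_1=0]  = 7.
Change = 10 − 7 = 3.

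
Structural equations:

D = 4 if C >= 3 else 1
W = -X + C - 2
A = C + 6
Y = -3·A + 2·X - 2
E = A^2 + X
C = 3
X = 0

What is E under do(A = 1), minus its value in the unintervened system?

-80

The intervention breaks the incoming arrows to A: A = C + 6 no longer applies, and A = 1.
E = A^2 + X  [with A=1, X=0]  = 1
Without intervention: A = C + 6  [with C=3]  = 9; E = A^2 + X  [with A=9, X=0]  = 81.
Change = 1 − 81 = -80.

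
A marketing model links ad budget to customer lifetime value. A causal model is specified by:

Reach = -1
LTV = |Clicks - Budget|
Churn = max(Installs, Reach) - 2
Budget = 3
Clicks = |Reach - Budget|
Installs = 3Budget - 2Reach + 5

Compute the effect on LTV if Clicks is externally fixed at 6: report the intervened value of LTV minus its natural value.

2

The intervention breaks the incoming arrows to Clicks: Clicks = |Reach - Budget| no longer applies, and Clicks = 6.
LTV = |Clicks - Budget|  [with Clicks=6, Budget=3]  = 3
Without intervention: Clicks = |Reach - Budget|  [with Reach=-1, Budget=3]  = 4; LTV = |Clicks - Budget|  [with Clicks=4, Budget=3]  = 1.
Change = 3 − 1 = 2.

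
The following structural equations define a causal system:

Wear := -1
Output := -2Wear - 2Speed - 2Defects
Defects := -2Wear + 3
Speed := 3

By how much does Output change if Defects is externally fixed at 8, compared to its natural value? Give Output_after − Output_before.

-6

The intervention breaks the incoming arrows to Defects: Defects := -2Wear + 3 no longer applies, and Defects = 8.
Output = -2Wear - 2Speed - 2Defects  [with Wear=-1, Speed=3, Defects=8]  = -20
Without intervention: Defects = -2Wear + 3  [with Wear=-1]  = 5; Output = -2Wear - 2Speed - 2Defects  [with Wear=-1, Speed=3, Defects=5]  = -14.
Change = -20 − (-14) = -6.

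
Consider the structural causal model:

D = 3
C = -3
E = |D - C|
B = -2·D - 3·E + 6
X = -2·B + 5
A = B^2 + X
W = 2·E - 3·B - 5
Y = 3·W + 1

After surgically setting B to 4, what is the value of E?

Under do(B=4), the mechanism B = -2·D - 3·E + 6 is discarded; B is fixed at 4.
Since E is not a descendant of the intervened variable, it is unaffected.
E = |D - C|  [with D=3, C=-3]  = 6

6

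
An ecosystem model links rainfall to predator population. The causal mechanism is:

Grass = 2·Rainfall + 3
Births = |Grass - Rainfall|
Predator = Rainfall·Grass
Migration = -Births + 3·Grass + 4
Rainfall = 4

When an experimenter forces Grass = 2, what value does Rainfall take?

4

Under do(Grass=2), the mechanism Grass = 2·Rainfall + 3 is discarded; Grass is fixed at 2.
Rainfall is not downstream of the intervention, so its value is determined by the original equations.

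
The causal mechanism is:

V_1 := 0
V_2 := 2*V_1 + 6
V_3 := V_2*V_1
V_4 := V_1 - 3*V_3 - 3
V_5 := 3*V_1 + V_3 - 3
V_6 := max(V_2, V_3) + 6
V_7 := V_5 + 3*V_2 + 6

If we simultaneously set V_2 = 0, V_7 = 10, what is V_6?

6

Under do(V_2 = 0, V_7 = 10), each intervened variable's structural equation is replaced by its fixed value.
V_3 = V_2*V_1  [with V_2=0, V_1=0]  = 0
V_6 = max(V_2, V_3) + 6  [with V_2=0, V_3=0]  = 6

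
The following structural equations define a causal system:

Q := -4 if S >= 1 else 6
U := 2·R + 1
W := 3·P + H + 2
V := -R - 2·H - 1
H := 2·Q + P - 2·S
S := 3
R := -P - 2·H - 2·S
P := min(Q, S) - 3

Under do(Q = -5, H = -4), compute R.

Setting Q = -5, H = -4 by intervention discards those variables' equations.
P = min(Q, S) - 3  [with Q=-5, S=3]  = -8
R = -P - 2·H - 2·S  [with P=-8, H=-4, S=3]  = 10

10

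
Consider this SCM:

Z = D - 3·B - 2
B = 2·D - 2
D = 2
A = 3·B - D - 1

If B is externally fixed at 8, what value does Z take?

-24

The intervention breaks the incoming arrows to B: B = 2·D - 2 no longer applies, and B = 8.
Z = D - 3·B - 2  [with D=2, B=8]  = -24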